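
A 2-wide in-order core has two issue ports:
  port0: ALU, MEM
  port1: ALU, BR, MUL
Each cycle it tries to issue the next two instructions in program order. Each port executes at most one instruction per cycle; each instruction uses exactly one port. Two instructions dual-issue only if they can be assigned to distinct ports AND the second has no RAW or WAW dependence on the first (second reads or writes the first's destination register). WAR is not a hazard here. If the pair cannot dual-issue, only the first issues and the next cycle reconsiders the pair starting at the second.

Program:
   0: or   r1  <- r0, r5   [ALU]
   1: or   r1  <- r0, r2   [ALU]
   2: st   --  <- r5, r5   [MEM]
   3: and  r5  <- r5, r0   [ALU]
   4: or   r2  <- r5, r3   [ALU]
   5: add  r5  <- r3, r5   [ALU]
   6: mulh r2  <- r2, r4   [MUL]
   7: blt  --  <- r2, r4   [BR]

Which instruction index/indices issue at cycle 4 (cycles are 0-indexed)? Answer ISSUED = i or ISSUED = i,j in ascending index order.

ISSUED = 6

#0 head=0: or i0 WAW r1
#1 head=1: or+st i1&i2 dual
#2 head=3: and i3 RAW r5
#3 head=4: or+add i4&i5 dual
#4 head=6: mulh i6 no-port MUL/BR
#5 head=7: blt i7 tail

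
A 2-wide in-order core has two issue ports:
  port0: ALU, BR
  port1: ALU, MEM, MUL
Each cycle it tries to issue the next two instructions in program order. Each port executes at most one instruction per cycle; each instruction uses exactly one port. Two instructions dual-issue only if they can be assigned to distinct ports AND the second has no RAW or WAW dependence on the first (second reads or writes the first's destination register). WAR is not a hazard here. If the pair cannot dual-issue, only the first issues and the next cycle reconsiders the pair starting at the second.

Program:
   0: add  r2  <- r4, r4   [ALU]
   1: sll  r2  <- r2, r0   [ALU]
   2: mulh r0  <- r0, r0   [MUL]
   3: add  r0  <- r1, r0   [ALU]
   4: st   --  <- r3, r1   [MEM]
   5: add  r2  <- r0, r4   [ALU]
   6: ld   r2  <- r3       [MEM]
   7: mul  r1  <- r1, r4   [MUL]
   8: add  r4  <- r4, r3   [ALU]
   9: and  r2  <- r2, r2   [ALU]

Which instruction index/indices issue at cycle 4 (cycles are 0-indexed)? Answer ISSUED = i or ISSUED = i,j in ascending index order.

ISSUED = 6

  cy0 -> i0 (add.ALU) RAW+WAW r2
  cy1 -> i1,i2 (sll.ALU+mulh.MUL) 2-wide
  cy2 -> i3,i4 (add.ALU+st.MEM) 2-wide
  cy3 -> i5 (add.ALU) WAW r2
  cy4 -> i6 (ld.MEM) no-port MEM/MUL
  cy5 -> i7,i8 (mul.MUL+add.ALU) 2-wide
  cy6 -> i9 (and.ALU) tail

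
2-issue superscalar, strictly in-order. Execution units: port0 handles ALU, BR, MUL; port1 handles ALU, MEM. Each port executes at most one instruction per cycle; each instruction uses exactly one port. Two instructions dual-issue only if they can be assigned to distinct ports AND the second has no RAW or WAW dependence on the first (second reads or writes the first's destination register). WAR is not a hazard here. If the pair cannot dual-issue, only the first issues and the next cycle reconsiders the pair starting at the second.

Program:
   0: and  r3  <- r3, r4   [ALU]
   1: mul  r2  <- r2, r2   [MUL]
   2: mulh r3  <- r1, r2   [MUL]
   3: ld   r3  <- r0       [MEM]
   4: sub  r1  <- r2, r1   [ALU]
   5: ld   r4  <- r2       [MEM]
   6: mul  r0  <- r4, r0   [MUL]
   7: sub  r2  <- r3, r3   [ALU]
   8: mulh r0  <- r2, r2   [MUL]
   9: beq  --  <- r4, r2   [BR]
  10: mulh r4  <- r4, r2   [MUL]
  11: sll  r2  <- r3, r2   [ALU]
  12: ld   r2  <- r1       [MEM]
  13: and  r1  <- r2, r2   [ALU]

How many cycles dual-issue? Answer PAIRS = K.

PAIRS = 4

c0: i0,i1 and;mul  dual
c1: i2 mulh  WAW r3
c2: i3,i4 ld;sub  dual
c3: i5 ld  RAW r4
c4: i6,i7 mul;sub  dual
c5: i8 mulh  no-port MUL/BR
c6: i9 beq  no-port BR/MUL
c7: i10,i11 mulh;sll  dual
c8: i12 ld  RAW r2
c9: i13 and  tail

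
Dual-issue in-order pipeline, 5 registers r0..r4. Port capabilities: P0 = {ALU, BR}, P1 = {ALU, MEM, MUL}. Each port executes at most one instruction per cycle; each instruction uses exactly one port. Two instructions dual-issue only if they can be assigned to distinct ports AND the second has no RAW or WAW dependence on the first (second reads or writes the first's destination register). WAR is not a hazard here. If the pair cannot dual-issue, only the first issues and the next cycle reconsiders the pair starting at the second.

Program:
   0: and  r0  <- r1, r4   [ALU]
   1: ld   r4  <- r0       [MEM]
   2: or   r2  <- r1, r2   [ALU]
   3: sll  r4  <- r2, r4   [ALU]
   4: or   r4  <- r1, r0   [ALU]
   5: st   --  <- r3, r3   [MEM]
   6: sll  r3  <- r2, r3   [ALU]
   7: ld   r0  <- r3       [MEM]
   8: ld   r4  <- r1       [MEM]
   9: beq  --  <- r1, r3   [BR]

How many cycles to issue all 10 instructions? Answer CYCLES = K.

0. and @i0  | RAW r0
1. ld/or @i1+i2  | 2-wide
2. sll @i3  | WAW r4
3. or/st @i4+i5  | 2-wide
4. sll @i6  | RAW r3
5. ld @i7  | no-port MEM/MEM
6. ld/beq @i8+i9  | 2-wide

CYCLES = 7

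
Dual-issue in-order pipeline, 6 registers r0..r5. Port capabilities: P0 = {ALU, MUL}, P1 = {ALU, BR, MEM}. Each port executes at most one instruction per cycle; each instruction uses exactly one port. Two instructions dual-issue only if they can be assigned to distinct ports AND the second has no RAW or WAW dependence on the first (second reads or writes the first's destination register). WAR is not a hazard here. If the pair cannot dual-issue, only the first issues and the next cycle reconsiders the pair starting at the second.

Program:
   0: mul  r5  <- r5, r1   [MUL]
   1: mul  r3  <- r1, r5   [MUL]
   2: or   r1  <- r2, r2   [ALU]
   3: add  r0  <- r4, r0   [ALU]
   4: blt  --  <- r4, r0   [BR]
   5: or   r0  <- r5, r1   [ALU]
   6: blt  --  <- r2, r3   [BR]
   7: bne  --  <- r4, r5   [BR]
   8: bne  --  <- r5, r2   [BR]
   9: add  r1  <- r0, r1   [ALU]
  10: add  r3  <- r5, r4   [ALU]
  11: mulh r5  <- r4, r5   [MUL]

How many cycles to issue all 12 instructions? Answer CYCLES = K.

[0] i0  mul.MUL  -- no-port MUL/MUL
[1] i1&i2  mul.MUL+or.ALU  -- 2-wide
[2] i3  add.ALU  -- RAW r0
[3] i4&i5  blt.BR+or.ALU  -- 2-wide
[4] i6  blt.BR  -- no-port BR/BR
[5] i7  bne.BR  -- no-port BR/BR
[6] i8&i9  bne.BR+add.ALU  -- 2-wide
[7] i10&i11  add.ALU+mulh.MUL  -- 2-wide

CYCLES = 8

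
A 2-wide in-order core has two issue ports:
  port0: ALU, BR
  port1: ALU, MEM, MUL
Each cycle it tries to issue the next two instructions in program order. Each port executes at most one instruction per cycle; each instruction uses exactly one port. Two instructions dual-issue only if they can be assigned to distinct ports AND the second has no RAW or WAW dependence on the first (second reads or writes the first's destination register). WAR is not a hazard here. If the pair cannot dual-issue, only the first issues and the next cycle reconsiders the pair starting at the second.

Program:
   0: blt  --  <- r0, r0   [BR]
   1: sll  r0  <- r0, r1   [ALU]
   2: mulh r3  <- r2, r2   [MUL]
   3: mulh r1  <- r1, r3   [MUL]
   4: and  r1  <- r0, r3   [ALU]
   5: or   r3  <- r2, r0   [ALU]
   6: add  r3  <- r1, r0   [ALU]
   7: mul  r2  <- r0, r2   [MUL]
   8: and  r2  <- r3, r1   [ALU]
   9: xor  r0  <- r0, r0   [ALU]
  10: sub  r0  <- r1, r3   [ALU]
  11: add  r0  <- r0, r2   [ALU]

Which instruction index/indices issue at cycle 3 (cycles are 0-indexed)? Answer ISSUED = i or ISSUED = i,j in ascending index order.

#0 head=0: blt/sll i0&i1 dual
#1 head=2: mulh i2 no-port MUL/MUL
#2 head=3: mulh i3 WAW r1
#3 head=4: and/or i4&i5 dual
#4 head=6: add/mul i6&i7 dual
#5 head=8: and/xor i8&i9 dual
#6 head=10: sub i10 RAW+WAW r0
#7 head=11: add i11 tail

ISSUED = 4,5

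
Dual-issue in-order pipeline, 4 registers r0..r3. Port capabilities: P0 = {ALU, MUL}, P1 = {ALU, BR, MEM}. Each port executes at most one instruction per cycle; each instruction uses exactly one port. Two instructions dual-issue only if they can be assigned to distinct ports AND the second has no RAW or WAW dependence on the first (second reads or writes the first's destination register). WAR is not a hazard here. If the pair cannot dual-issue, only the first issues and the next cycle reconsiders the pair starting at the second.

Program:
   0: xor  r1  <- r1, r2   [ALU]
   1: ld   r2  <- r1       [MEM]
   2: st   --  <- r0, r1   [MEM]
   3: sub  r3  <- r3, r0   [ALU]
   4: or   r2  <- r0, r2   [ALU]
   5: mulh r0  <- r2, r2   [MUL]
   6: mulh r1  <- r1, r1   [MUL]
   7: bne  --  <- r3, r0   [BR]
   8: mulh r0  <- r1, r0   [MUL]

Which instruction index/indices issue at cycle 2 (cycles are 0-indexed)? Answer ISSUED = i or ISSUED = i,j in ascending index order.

[0] i0  xor  -- RAW r1
[1] i1  ld  -- no-port MEM/MEM
[2] i2/i3  st+sub  -- 2-wide
[3] i4  or  -- RAW r2
[4] i5  mulh  -- no-port MUL/MUL
[5] i6/i7  mulh+bne  -- 2-wide
[6] i8  mulh  -- tail

ISSUED = 2,3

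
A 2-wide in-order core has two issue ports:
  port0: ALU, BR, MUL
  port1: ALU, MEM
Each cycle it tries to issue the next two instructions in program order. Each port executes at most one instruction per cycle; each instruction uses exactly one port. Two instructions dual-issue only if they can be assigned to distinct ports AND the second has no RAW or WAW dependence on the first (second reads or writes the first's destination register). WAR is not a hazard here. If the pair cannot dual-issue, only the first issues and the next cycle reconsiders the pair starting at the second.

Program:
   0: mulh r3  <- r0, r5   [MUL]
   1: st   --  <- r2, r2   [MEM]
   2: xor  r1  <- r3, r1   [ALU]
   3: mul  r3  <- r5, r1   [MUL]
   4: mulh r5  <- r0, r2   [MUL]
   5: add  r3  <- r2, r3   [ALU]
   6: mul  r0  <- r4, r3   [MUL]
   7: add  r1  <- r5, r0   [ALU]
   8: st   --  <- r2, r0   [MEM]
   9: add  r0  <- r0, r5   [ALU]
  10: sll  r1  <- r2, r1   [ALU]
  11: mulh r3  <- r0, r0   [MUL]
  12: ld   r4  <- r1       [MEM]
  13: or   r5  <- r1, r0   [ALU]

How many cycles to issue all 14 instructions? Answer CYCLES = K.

c0: i0&i1 mulh.MUL/st.MEM  dual
c1: i2 xor.ALU  RAW r1
c2: i3 mul.MUL  no-port MUL/MUL
c3: i4&i5 mulh.MUL/add.ALU  dual
c4: i6 mul.MUL  RAW r0
c5: i7&i8 add.ALU/st.MEM  dual
c6: i9&i10 add.ALU/sll.ALU  dual
c7: i11&i12 mulh.MUL/ld.MEM  dual
c8: i13 or.ALU  tail

CYCLES = 9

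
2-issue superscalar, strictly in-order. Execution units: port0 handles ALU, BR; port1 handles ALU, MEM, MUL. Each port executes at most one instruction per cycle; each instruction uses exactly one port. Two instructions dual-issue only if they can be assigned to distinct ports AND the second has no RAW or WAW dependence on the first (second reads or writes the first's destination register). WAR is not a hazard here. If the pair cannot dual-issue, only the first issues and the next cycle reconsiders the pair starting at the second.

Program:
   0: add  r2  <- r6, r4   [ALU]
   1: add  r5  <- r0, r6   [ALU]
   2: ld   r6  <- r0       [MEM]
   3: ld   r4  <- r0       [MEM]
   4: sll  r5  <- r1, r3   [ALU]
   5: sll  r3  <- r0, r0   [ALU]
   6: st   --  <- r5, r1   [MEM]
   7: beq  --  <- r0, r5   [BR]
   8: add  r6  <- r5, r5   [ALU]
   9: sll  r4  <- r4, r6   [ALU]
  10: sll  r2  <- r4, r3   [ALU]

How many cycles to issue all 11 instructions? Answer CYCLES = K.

CYCLES = 7

  cy0 -> i0&i1 (add add) dual
  cy1 -> i2 (ld) no-port MEM/MEM
  cy2 -> i3&i4 (ld sll) dual
  cy3 -> i5&i6 (sll st) dual
  cy4 -> i7&i8 (beq add) dual
  cy5 -> i9 (sll) RAW r4
  cy6 -> i10 (sll) tail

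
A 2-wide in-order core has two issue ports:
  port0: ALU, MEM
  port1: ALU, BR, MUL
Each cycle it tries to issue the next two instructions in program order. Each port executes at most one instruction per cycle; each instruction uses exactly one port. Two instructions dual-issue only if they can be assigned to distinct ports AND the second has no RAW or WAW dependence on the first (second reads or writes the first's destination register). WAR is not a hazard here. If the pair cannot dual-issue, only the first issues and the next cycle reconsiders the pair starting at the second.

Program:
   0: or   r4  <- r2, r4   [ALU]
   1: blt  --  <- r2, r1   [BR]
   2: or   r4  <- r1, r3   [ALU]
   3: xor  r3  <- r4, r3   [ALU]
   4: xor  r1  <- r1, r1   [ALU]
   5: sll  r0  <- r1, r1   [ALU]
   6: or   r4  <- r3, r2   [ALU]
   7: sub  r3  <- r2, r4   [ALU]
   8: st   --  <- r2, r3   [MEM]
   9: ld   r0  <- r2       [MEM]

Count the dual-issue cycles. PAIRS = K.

PAIRS = 3

c0: i0/i1 or.ALU;blt.BR  2-wide
c1: i2 or.ALU  RAW r4
c2: i3/i4 xor.ALU;xor.ALU  2-wide
c3: i5/i6 sll.ALU;or.ALU  2-wide
c4: i7 sub.ALU  RAW r3
c5: i8 st.MEM  no-port MEM/MEM
c6: i9 ld.MEM  tail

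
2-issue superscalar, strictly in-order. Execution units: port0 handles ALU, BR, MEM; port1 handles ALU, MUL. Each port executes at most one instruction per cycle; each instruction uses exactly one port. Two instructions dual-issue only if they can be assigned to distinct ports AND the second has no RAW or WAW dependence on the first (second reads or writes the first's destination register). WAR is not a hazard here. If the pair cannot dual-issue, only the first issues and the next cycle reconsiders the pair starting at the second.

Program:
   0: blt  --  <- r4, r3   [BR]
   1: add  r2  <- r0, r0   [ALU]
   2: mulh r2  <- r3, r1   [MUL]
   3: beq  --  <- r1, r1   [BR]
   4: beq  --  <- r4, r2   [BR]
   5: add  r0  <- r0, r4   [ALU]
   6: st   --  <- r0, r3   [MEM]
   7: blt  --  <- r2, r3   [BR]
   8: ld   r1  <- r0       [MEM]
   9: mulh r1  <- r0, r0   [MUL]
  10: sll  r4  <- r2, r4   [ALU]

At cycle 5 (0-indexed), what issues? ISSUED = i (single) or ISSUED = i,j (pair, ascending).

ISSUED = 8

t=0 i0,i1:blt;add ; 2-wide
t=1 i2,i3:mulh;beq ; 2-wide
t=2 i4,i5:beq;add ; 2-wide
t=3 i6:st ; no-port MEM/BR
t=4 i7:blt ; no-port BR/MEM
t=5 i8:ld ; WAW r1
t=6 i9,i10:mulh;sll ; 2-wide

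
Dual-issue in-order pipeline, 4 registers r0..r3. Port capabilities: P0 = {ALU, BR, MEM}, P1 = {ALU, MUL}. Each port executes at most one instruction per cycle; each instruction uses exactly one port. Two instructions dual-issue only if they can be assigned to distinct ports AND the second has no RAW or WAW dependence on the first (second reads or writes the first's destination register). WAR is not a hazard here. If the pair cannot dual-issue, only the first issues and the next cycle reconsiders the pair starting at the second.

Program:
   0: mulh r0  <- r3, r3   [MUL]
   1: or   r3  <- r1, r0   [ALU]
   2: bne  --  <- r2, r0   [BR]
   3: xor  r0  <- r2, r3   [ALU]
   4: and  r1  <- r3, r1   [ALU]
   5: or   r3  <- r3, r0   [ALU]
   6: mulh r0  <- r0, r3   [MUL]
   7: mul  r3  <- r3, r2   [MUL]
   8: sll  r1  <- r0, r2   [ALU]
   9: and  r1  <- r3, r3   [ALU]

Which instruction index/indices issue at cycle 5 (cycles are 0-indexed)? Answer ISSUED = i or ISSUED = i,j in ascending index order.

ISSUED = 7,8

c0: i0 mulh.MUL  RAW r0
c1: i1/i2 or.ALU/bne.BR  dual
c2: i3/i4 xor.ALU/and.ALU  dual
c3: i5 or.ALU  RAW r3
c4: i6 mulh.MUL  no-port MUL/MUL
c5: i7/i8 mul.MUL/sll.ALU  dual
c6: i9 and.ALU  tail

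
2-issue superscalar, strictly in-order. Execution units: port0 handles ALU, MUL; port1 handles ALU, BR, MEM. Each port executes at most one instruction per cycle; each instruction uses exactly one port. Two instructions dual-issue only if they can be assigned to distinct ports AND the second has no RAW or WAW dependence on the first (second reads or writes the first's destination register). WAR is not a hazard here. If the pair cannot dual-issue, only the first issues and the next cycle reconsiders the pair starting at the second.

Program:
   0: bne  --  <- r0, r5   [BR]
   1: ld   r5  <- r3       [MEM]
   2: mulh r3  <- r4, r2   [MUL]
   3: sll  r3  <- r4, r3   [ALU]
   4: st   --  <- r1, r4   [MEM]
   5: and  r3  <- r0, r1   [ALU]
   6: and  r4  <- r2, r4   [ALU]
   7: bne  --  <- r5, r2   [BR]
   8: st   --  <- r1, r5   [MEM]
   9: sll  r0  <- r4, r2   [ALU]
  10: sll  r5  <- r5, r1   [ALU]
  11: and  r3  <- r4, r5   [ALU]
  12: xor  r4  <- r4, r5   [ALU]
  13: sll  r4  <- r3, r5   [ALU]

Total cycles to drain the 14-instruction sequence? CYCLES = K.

#0 head=0: bne i0 no-port BR/MEM
#1 head=1: ld mulh i1,i2 pair
#2 head=3: sll st i3,i4 pair
#3 head=5: and and i5,i6 pair
#4 head=7: bne i7 no-port BR/MEM
#5 head=8: st sll i8,i9 pair
#6 head=10: sll i10 RAW r5
#7 head=11: and xor i11,i12 pair
#8 head=13: sll i13 tail

CYCLES = 9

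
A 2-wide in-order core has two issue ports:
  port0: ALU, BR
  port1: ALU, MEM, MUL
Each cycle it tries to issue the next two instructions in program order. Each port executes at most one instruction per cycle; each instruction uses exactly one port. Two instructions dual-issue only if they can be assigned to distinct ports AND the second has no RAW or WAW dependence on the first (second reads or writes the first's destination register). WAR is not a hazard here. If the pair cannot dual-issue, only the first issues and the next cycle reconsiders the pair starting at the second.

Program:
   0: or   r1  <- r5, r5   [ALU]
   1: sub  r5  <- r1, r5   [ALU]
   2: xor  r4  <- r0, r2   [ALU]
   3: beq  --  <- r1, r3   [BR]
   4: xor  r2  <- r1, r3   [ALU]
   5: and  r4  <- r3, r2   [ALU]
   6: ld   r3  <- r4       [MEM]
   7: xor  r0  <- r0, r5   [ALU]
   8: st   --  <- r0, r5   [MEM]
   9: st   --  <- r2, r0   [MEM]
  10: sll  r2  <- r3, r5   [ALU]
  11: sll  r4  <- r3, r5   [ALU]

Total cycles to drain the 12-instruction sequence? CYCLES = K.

CYCLES = 8

  cy0 -> i0 (or.ALU) RAW r1
  cy1 -> i1/i2 (sub.ALU/xor.ALU) dual
  cy2 -> i3/i4 (beq.BR/xor.ALU) dual
  cy3 -> i5 (and.ALU) RAW r4
  cy4 -> i6/i7 (ld.MEM/xor.ALU) dual
  cy5 -> i8 (st.MEM) no-port MEM/MEM
  cy6 -> i9/i10 (st.MEM/sll.ALU) dual
  cy7 -> i11 (sll.ALU) tail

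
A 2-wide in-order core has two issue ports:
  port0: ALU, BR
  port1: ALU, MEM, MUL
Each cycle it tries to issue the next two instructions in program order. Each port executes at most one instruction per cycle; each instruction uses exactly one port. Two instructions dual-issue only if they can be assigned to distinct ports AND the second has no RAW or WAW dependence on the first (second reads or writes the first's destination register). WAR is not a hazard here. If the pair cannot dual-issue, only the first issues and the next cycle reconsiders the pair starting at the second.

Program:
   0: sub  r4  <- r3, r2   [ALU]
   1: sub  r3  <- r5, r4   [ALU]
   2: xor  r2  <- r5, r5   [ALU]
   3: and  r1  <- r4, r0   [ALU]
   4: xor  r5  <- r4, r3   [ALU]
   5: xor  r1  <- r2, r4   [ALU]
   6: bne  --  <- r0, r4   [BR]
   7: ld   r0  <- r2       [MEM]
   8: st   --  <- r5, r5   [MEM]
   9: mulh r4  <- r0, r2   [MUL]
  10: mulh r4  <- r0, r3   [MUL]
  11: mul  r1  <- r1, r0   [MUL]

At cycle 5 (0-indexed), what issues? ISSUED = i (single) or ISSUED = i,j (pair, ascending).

0. sub.ALU @i0  | RAW r4
1. sub.ALU/xor.ALU @i1,i2  | dual
2. and.ALU/xor.ALU @i3,i4  | dual
3. xor.ALU/bne.BR @i5,i6  | dual
4. ld.MEM @i7  | no-port MEM/MEM
5. st.MEM @i8  | no-port MEM/MUL
6. mulh.MUL @i9  | no-port MUL/MUL
7. mulh.MUL @i10  | no-port MUL/MUL
8. mul.MUL @i11  | tail

ISSUED = 8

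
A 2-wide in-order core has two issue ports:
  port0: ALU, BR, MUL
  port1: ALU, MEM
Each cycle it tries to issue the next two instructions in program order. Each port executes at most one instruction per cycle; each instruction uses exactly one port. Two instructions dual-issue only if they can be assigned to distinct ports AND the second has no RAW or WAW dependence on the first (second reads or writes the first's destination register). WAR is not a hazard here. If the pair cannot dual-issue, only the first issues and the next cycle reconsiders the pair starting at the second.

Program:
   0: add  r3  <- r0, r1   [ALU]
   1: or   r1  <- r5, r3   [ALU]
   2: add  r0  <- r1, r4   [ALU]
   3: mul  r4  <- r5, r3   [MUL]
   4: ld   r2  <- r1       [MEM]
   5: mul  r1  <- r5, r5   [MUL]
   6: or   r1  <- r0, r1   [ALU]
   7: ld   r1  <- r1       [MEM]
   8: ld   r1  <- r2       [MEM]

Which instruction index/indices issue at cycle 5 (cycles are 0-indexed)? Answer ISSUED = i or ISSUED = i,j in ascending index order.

ISSUED = 7

c0: i0 add.ALU  RAW r3
c1: i1 or.ALU  RAW r1
c2: i2&i3 add.ALU+mul.MUL  dual
c3: i4&i5 ld.MEM+mul.MUL  dual
c4: i6 or.ALU  RAW+WAW r1
c5: i7 ld.MEM  no-port MEM/MEM
c6: i8 ld.MEM  tail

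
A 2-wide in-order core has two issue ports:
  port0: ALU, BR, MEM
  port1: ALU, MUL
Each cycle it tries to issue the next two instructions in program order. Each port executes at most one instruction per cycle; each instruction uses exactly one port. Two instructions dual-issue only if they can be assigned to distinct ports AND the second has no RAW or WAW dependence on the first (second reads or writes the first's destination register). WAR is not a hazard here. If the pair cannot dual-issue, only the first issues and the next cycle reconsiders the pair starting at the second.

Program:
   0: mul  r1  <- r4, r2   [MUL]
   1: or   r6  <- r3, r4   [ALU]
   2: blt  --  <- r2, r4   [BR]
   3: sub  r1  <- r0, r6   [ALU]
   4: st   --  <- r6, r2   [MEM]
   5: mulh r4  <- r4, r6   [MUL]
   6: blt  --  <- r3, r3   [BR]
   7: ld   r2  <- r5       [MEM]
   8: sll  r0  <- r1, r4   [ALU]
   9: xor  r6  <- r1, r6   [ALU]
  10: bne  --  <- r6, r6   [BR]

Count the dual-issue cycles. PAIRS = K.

PAIRS = 4

c0: i0,i1 mul.MUL/or.ALU  2-wide
c1: i2,i3 blt.BR/sub.ALU  2-wide
c2: i4,i5 st.MEM/mulh.MUL  2-wide
c3: i6 blt.BR  no-port BR/MEM
c4: i7,i8 ld.MEM/sll.ALU  2-wide
c5: i9 xor.ALU  RAW r6
c6: i10 bne.BR  tail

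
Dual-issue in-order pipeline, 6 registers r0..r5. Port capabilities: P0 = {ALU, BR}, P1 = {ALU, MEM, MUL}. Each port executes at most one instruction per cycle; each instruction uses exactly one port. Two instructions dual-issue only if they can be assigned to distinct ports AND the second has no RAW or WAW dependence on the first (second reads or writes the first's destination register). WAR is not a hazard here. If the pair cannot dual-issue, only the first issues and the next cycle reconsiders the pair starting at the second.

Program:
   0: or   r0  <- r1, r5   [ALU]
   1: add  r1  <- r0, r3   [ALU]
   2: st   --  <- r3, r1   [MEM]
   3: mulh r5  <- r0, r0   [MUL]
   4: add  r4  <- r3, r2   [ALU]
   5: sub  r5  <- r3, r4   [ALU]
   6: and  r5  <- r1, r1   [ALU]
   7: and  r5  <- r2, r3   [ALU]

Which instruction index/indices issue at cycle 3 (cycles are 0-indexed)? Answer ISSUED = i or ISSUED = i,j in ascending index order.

ISSUED = 3,4

t=0 i0:or.ALU ; RAW r0
t=1 i1:add.ALU ; RAW r1
t=2 i2:st.MEM ; no-port MEM/MUL
t=3 i3&i4:mulh.MUL/add.ALU ; pair
t=4 i5:sub.ALU ; WAW r5
t=5 i6:and.ALU ; WAW r5
t=6 i7:and.ALU ; tail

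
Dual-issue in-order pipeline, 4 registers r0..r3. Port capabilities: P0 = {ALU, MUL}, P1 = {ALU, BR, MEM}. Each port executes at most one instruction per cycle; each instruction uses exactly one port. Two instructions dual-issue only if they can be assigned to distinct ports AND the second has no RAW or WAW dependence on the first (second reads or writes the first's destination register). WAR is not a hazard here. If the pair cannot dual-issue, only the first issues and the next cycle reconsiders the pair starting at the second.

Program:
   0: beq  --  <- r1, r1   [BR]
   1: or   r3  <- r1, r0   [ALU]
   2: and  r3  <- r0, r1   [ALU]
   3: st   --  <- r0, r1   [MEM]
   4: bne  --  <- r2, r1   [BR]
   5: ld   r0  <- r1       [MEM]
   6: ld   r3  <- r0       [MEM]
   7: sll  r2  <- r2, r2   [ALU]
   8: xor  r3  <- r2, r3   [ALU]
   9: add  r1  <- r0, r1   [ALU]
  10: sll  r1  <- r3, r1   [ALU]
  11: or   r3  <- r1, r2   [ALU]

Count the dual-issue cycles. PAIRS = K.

PAIRS = 4

c0: i0/i1 beq+or  dual
c1: i2/i3 and+st  dual
c2: i4 bne  no-port BR/MEM
c3: i5 ld  no-port MEM/MEM
c4: i6/i7 ld+sll  dual
c5: i8/i9 xor+add  dual
c6: i10 sll  RAW r1
c7: i11 or  tail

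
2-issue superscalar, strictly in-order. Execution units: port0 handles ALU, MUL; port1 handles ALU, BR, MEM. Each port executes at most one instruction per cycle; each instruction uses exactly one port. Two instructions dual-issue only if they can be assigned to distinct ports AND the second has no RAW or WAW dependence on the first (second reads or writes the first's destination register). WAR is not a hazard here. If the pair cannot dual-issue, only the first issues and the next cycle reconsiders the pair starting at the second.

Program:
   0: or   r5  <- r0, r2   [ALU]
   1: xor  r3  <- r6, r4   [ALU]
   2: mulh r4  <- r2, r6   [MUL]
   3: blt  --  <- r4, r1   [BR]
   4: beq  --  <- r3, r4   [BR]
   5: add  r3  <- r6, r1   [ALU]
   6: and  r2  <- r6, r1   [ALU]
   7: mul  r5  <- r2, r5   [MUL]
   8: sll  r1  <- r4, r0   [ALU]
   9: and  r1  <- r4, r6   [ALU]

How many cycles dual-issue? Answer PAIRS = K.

PAIRS = 3

0. or xor @i0/i1  | pair
1. mulh @i2  | RAW r4
2. blt @i3  | no-port BR/BR
3. beq add @i4/i5  | pair
4. and @i6  | RAW r2
5. mul sll @i7/i8  | pair
6. and @i9  | tail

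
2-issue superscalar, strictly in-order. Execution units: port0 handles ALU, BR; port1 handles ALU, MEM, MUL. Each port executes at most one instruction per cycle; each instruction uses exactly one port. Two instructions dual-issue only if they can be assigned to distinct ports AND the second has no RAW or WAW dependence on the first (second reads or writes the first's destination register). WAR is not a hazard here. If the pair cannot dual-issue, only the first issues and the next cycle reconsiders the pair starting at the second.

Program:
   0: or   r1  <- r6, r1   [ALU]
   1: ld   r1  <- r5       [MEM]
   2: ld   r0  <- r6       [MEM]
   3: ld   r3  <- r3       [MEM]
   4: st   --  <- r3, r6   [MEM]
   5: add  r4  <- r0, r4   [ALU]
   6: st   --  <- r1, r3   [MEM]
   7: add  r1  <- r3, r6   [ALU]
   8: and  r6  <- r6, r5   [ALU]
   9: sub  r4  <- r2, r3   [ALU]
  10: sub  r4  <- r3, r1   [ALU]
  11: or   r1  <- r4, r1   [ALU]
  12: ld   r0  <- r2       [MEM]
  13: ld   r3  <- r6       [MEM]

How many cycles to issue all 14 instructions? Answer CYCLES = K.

  cy0 -> i0 (or.ALU) WAW r1
  cy1 -> i1 (ld.MEM) no-port MEM/MEM
  cy2 -> i2 (ld.MEM) no-port MEM/MEM
  cy3 -> i3 (ld.MEM) no-port MEM/MEM
  cy4 -> i4&i5 (st.MEM/add.ALU) pair
  cy5 -> i6&i7 (st.MEM/add.ALU) pair
  cy6 -> i8&i9 (and.ALU/sub.ALU) pair
  cy7 -> i10 (sub.ALU) RAW r4
  cy8 -> i11&i12 (or.ALU/ld.MEM) pair
  cy9 -> i13 (ld.MEM) tail

CYCLES = 10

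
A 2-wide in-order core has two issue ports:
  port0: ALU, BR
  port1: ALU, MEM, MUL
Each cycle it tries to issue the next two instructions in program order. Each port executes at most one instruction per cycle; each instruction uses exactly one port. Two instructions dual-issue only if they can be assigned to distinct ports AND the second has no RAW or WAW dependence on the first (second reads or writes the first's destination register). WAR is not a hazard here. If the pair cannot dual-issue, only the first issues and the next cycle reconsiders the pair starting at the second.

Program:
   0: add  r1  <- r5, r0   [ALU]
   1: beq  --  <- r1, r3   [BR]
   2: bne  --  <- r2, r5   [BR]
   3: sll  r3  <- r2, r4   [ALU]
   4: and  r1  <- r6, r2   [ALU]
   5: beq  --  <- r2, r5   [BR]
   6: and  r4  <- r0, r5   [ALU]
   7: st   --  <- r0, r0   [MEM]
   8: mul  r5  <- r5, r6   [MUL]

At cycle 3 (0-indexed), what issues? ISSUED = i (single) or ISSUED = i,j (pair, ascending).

ISSUED = 4,5

[0] i0  add  -- RAW r1
[1] i1  beq  -- no-port BR/BR
[2] i2+i3  bne sll  -- dual
[3] i4+i5  and beq  -- dual
[4] i6+i7  and st  -- dual
[5] i8  mul  -- tail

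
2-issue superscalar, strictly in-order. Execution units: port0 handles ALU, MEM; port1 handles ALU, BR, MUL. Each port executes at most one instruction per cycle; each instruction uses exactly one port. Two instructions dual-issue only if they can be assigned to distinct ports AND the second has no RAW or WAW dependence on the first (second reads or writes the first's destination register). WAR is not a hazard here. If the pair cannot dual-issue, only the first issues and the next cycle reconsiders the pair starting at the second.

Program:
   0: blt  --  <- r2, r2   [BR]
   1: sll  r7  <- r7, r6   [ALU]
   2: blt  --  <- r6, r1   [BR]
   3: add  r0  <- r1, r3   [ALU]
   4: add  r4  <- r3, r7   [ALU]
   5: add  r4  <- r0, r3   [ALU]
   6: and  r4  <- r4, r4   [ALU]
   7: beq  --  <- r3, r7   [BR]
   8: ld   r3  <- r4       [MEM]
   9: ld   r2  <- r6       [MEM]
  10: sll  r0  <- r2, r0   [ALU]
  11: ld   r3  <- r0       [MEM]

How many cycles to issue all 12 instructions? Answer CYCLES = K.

#0 head=0: blt/sll i0,i1 dual
#1 head=2: blt/add i2,i3 dual
#2 head=4: add i4 WAW r4
#3 head=5: add i5 RAW+WAW r4
#4 head=6: and/beq i6,i7 dual
#5 head=8: ld i8 no-port MEM/MEM
#6 head=9: ld i9 RAW r2
#7 head=10: sll i10 RAW r0
#8 head=11: ld i11 tail

CYCLES = 9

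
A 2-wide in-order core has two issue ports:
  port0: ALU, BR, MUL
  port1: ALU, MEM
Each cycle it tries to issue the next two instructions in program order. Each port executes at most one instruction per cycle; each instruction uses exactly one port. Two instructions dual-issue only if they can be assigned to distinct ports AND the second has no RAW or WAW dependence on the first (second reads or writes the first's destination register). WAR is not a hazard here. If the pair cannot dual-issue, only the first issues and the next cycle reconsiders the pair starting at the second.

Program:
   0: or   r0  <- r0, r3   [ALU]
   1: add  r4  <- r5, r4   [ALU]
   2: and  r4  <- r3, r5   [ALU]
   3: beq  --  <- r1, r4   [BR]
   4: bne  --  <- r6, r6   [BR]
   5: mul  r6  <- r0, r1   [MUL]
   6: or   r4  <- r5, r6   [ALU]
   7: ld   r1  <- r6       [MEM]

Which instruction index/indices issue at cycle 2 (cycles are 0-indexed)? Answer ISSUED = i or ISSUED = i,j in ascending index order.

0. or.ALU/add.ALU @i0+i1  | pair
1. and.ALU @i2  | RAW r4
2. beq.BR @i3  | no-port BR/BR
3. bne.BR @i4  | no-port BR/MUL
4. mul.MUL @i5  | RAW r6
5. or.ALU/ld.MEM @i6+i7  | pair

ISSUED = 3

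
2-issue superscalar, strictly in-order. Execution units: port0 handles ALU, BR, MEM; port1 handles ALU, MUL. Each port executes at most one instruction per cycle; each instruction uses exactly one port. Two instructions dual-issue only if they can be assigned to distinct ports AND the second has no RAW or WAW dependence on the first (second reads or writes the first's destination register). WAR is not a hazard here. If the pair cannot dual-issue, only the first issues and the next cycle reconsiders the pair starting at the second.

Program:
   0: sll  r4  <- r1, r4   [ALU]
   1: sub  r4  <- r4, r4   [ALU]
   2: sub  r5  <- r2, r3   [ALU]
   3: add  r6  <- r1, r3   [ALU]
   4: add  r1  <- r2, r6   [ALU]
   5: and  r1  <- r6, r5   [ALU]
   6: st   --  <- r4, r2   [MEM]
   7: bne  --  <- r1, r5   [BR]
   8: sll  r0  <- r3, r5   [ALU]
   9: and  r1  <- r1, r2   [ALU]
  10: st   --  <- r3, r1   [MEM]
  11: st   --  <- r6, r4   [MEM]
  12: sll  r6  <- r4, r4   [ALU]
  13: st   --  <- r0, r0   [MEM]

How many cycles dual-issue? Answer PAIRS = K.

0. sll.ALU @i0  | RAW+WAW r4
1. sub.ALU/sub.ALU @i1+i2  | 2-wide
2. add.ALU @i3  | RAW r6
3. add.ALU @i4  | WAW r1
4. and.ALU/st.MEM @i5+i6  | 2-wide
5. bne.BR/sll.ALU @i7+i8  | 2-wide
6. and.ALU @i9  | RAW r1
7. st.MEM @i10  | no-port MEM/MEM
8. st.MEM/sll.ALU @i11+i12  | 2-wide
9. st.MEM @i13  | tail

PAIRS = 4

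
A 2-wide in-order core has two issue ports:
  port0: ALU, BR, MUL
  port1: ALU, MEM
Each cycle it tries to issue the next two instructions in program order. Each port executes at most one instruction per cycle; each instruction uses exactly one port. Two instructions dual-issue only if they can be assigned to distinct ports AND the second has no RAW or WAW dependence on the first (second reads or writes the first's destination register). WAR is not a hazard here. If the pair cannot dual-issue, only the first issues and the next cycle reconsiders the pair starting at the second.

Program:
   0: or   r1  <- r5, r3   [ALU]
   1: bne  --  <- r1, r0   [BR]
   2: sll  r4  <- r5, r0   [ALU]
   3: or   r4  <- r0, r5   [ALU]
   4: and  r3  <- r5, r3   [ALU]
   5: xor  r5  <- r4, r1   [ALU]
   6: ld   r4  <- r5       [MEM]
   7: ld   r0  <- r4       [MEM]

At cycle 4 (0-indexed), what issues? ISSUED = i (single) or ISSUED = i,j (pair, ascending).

0. or @i0  | RAW r1
1. bne/sll @i1+i2  | dual
2. or/and @i3+i4  | dual
3. xor @i5  | RAW r5
4. ld @i6  | no-port MEM/MEM
5. ld @i7  | tail

ISSUED = 6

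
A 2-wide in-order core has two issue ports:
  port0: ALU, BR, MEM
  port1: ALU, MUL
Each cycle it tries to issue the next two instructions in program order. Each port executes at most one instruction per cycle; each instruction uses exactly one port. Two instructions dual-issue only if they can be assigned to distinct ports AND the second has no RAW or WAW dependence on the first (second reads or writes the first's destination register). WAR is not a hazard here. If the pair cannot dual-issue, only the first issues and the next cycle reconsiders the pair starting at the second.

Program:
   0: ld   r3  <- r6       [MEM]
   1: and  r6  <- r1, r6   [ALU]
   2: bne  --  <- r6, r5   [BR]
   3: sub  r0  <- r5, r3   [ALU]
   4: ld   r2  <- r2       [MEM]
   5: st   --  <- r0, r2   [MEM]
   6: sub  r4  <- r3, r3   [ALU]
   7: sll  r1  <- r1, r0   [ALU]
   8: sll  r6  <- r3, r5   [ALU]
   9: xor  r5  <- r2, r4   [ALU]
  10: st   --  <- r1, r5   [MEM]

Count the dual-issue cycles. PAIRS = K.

0. ld+and @i0,i1  | dual
1. bne+sub @i2,i3  | dual
2. ld @i4  | no-port MEM/MEM
3. st+sub @i5,i6  | dual
4. sll+sll @i7,i8  | dual
5. xor @i9  | RAW r5
6. st @i10  | tail

PAIRS = 4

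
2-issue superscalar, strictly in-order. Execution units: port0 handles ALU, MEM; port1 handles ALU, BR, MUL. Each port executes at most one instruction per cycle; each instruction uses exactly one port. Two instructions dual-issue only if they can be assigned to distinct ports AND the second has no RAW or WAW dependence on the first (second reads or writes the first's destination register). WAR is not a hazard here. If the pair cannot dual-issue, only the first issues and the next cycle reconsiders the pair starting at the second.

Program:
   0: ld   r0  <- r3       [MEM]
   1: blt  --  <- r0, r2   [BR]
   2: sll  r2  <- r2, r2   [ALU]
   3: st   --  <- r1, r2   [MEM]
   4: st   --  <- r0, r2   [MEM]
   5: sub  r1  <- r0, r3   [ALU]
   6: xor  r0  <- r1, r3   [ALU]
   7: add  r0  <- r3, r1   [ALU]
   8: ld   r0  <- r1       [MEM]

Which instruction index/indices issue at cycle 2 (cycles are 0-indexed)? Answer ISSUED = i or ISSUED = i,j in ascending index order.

ISSUED = 3

c0: i0 ld.MEM  RAW r0
c1: i1+i2 blt.BR;sll.ALU  2-wide
c2: i3 st.MEM  no-port MEM/MEM
c3: i4+i5 st.MEM;sub.ALU  2-wide
c4: i6 xor.ALU  WAW r0
c5: i7 add.ALU  WAW r0
c6: i8 ld.MEM  tail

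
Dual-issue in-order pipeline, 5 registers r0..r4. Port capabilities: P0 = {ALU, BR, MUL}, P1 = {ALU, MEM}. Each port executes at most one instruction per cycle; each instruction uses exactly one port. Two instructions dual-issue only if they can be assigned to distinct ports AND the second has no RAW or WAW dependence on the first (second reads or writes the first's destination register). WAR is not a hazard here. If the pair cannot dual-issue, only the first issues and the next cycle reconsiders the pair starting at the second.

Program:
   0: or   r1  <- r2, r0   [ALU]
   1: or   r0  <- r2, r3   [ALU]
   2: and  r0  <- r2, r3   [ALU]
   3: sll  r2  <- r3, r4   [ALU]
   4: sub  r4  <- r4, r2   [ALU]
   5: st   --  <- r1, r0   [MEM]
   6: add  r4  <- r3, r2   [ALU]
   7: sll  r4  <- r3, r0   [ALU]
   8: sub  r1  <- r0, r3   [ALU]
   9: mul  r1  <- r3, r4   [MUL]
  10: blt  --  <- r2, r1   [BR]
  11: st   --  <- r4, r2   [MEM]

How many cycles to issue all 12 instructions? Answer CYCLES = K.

0. or/or @i0&i1  | pair
1. and/sll @i2&i3  | pair
2. sub/st @i4&i5  | pair
3. add @i6  | WAW r4
4. sll/sub @i7&i8  | pair
5. mul @i9  | no-port MUL/BR
6. blt/st @i10&i11  | pair

CYCLES = 7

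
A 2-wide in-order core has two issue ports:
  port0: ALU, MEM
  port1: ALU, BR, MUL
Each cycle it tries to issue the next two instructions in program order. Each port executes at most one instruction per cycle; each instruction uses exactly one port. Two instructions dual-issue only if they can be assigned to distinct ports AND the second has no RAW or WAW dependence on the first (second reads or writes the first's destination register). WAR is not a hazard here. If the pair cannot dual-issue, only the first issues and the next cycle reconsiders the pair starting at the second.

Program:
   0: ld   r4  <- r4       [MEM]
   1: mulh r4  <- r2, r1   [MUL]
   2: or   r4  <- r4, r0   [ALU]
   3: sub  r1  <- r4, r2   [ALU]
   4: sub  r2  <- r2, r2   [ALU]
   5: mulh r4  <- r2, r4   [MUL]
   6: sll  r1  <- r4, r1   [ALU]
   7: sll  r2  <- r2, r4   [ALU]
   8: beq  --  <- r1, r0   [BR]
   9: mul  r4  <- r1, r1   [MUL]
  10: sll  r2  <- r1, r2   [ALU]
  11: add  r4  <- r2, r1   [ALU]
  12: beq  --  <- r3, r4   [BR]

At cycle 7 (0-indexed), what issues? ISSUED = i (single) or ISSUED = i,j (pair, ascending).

ISSUED = 9,10

#0 head=0: ld.MEM i0 WAW r4
#1 head=1: mulh.MUL i1 RAW+WAW r4
#2 head=2: or.ALU i2 RAW r4
#3 head=3: sub.ALU+sub.ALU i3&i4 pair
#4 head=5: mulh.MUL i5 RAW r4
#5 head=6: sll.ALU+sll.ALU i6&i7 pair
#6 head=8: beq.BR i8 no-port BR/MUL
#7 head=9: mul.MUL+sll.ALU i9&i10 pair
#8 head=11: add.ALU i11 RAW r4
#9 head=12: beq.BR i12 tail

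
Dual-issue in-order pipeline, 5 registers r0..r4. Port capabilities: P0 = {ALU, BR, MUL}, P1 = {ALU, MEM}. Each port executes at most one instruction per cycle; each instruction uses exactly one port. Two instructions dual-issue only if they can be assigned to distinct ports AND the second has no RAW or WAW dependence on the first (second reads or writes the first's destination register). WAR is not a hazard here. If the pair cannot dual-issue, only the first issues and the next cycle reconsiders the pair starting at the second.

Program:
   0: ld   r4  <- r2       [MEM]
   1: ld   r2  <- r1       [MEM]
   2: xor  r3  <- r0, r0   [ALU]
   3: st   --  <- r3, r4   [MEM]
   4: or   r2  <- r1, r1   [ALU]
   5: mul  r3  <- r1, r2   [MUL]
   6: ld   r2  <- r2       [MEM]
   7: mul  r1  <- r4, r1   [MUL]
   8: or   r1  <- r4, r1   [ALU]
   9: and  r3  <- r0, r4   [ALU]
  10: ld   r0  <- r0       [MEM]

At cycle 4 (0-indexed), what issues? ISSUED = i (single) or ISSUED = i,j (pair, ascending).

ISSUED = 7

#0 head=0: ld.MEM i0 no-port MEM/MEM
#1 head=1: ld.MEM/xor.ALU i1&i2 dual
#2 head=3: st.MEM/or.ALU i3&i4 dual
#3 head=5: mul.MUL/ld.MEM i5&i6 dual
#4 head=7: mul.MUL i7 RAW+WAW r1
#5 head=8: or.ALU/and.ALU i8&i9 dual
#6 head=10: ld.MEM i10 tail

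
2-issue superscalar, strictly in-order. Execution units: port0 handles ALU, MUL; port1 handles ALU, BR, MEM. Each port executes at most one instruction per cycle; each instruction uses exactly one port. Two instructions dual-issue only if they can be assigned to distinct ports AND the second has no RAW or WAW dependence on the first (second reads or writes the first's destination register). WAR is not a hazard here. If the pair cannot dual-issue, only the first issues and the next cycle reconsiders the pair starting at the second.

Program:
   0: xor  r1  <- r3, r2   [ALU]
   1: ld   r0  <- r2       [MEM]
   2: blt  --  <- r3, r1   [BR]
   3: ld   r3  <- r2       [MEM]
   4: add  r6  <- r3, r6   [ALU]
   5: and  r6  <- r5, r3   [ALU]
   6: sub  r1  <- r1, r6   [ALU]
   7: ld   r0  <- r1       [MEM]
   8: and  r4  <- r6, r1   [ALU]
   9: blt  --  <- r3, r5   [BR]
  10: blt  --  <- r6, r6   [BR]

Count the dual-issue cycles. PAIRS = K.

c0: i0&i1 xor/ld  dual
c1: i2 blt  no-port BR/MEM
c2: i3 ld  RAW r3
c3: i4 add  WAW r6
c4: i5 and  RAW r6
c5: i6 sub  RAW r1
c6: i7&i8 ld/and  dual
c7: i9 blt  no-port BR/BR
c8: i10 blt  tail

PAIRS = 2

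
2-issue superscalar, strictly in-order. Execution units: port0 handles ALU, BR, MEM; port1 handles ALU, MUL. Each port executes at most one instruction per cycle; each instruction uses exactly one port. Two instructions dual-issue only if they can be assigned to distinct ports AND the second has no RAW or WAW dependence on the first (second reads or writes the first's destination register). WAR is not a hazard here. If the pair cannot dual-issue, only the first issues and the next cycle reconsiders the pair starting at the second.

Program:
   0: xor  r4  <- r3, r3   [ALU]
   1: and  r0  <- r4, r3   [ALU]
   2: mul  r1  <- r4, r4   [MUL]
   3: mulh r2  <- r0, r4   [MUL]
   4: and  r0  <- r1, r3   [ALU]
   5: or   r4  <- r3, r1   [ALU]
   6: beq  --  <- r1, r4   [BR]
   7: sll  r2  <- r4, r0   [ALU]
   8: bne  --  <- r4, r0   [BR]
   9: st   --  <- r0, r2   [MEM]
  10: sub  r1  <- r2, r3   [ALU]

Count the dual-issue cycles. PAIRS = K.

PAIRS = 4

0. xor.ALU @i0  | RAW r4
1. and.ALU mul.MUL @i1/i2  | 2-wide
2. mulh.MUL and.ALU @i3/i4  | 2-wide
3. or.ALU @i5  | RAW r4
4. beq.BR sll.ALU @i6/i7  | 2-wide
5. bne.BR @i8  | no-port BR/MEM
6. st.MEM sub.ALU @i9/i10  | 2-wide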